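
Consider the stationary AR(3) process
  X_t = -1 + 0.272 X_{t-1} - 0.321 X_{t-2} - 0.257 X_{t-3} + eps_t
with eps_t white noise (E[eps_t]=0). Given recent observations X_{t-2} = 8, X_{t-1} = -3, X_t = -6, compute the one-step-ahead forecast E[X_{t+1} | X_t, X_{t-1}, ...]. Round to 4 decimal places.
E[X_{t+1} \mid \mathcal F_t] = -3.7250

For an AR(p) model X_t = c + sum_i phi_i X_{t-i} + eps_t, the
one-step-ahead conditional mean is
  E[X_{t+1} | X_t, ...] = c + sum_i phi_i X_{t+1-i}.
Substitute known values:
  E[X_{t+1} | ...] = -1 + (0.272) * (-6) + (-0.321) * (-3) + (-0.257) * (8)
                   = -3.7250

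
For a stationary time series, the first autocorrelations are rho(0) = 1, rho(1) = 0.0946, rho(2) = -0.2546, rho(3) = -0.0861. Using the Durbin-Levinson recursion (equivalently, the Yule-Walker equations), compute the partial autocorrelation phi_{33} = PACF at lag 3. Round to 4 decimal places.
\phi_{33} = -0.0331

The PACF at lag k is phi_{kk}, the last component of the solution
to the Yule-Walker system G_k phi = r_k where
  (G_k)_{ij} = rho(|i - j|), (r_k)_i = rho(i), i,j = 1..k.
Equivalently, Durbin-Levinson gives phi_{kk} iteratively:
  phi_{11} = rho(1)
  phi_{kk} = [rho(k) - sum_{j=1..k-1} phi_{k-1,j} rho(k-j)]
            / [1 - sum_{j=1..k-1} phi_{k-1,j} rho(j)],
  phi_{k,j} = phi_{k-1,j} - phi_{kk} phi_{k-1,k-j},  j = 1..k-1.
Step k = 1:
  phi_11 = rho(1) = 0.0946.
Step k = 2:
  phi_22 = [rho(2) - phi_11 rho(1)] / [1 - phi_11 rho(1)] = [-0.2546 - (0.0946)(0.0946)] / [1 - (0.0946)(0.0946)]
         = -0.26354916 / 0.99105084 = -0.265929.
  Update: phi_21 = phi_11 - phi_22 phi_11 = 0.0946 - (-0.265929)(0.0946) = 0.119757.
Step k = 3:
  phi_33 = [rho(3) - phi_21 rho(2) - phi_22 rho(1)] / [1 - phi_21 rho(1) - phi_22 rho(2)]
    numerator   = -0.0861 - (0.119757)(-0.2546) - (-0.265929)(0.0946) = -0.03045301
    denominator = 1 - (0.119757)(0.0946) - (-0.265929)(-0.2546) = 0.92096548
  phi_33 = -0.03045301 / 0.92096548 = -0.0331.
Therefore phi_{33} = -0.0331.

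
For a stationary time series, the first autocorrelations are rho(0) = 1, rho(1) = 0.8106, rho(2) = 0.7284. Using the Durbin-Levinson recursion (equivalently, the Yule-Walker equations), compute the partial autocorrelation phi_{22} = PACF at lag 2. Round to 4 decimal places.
\phi_{22} = 0.2080

The PACF at lag k is phi_{kk}, the last component of the solution
to the Yule-Walker system G_k phi = r_k where
  (G_k)_{ij} = rho(|i - j|), (r_k)_i = rho(i), i,j = 1..k.
Equivalently, Durbin-Levinson gives phi_{kk} iteratively:
  phi_{11} = rho(1)
  phi_{kk} = [rho(k) - sum_{j=1..k-1} phi_{k-1,j} rho(k-j)]
            / [1 - sum_{j=1..k-1} phi_{k-1,j} rho(j)],
  phi_{k,j} = phi_{k-1,j} - phi_{kk} phi_{k-1,k-j},  j = 1..k-1.
Step k = 1:
  phi_11 = rho(1) = 0.8106.
Step k = 2:
  phi_22 = [rho(2) - phi_11 rho(1)] / [1 - phi_11 rho(1)] = [0.7284 - (0.8106)(0.8106)] / [1 - (0.8106)(0.8106)]
         = 0.07132764 / 0.34292764 = 0.208.
Therefore phi_{22} = 0.2080.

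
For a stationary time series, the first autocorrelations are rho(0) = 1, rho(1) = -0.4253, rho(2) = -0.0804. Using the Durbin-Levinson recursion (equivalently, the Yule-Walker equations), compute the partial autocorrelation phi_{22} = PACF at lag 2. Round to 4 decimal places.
\phi_{22} = -0.3190

The PACF at lag k is phi_{kk}, the last component of the solution
to the Yule-Walker system G_k phi = r_k where
  (G_k)_{ij} = rho(|i - j|), (r_k)_i = rho(i), i,j = 1..k.
Equivalently, Durbin-Levinson gives phi_{kk} iteratively:
  phi_{11} = rho(1)
  phi_{kk} = [rho(k) - sum_{j=1..k-1} phi_{k-1,j} rho(k-j)]
            / [1 - sum_{j=1..k-1} phi_{k-1,j} rho(j)],
  phi_{k,j} = phi_{k-1,j} - phi_{kk} phi_{k-1,k-j},  j = 1..k-1.
Step k = 1:
  phi_11 = rho(1) = -0.4253.
Step k = 2:
  phi_22 = [rho(2) - phi_11 rho(1)] / [1 - phi_11 rho(1)] = [-0.0804 - (-0.4253)(-0.4253)] / [1 - (-0.4253)(-0.4253)]
         = -0.26128009 / 0.81911991 = -0.319.
Therefore phi_{22} = -0.3190.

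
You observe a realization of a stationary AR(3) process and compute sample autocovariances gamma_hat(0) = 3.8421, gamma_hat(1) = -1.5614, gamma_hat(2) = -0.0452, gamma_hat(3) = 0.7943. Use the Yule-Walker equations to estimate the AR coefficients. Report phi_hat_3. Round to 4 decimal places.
\hat\phi_{3} = 0.1440

The Yule-Walker equations for an AR(p) process read, in matrix form,
  Gamma_p phi = r_p,   with   (Gamma_p)_{ij} = gamma(|i - j|),
                       (r_p)_i = gamma(i),   i,j = 1..p.
Substitute the sample gammas (Toeplitz matrix and right-hand side of size 3):
  Gamma_p = [[3.8421, -1.5614, -0.0452], [-1.5614, 3.8421, -1.5614], [-0.0452, -1.5614, 3.8421]]
  r_p     = [-1.5614, -0.0452, 0.7943]
Written out (R1..R3):
  (R1) 3.8421 phi_1 - 1.5614 phi_2 - 0.0452 phi_3 = -1.5614
  (R2) -1.5614 phi_1 + 3.8421 phi_2 - 1.5614 phi_3 = -0.0452
  (R3) -0.0452 phi_1 - 1.5614 phi_2 + 3.8421 phi_3 = 0.7943
Gaussian elimination:
  R2 <- R2 - (-1.5614/3.8421) R1 = R2 - (-0.406392) R1:  3.207559 phi_2 - 1.579769 phi_3 = -0.679741
  R3 <- R3 - (-0.0452/3.8421) R1 = R3 - (-0.011764) R1:  -1.579769 phi_2 + 3.841568 phi_3 = 0.775931
  R3 <- R3 - (-1.579769/3.207559) R2 = R3 - (-0.492514) R2:  3.063509 phi_3 = 0.441149
Back-substitution:
  phi_hat_3 = 0.441149 / 3.063509 = 0.144001
  phi_hat_2 = (-0.679741 - (-1.579769)(0.144001)) / 3.207559 = -0.140996
  phi_hat_1 = (-1.5614 - (-1.5614)(-0.140996) - (-0.0452)(0.144001)) / 3.8421 = -0.461998
So phi_hat = [-0.4620, -0.1410, 0.1440].
Therefore phi_hat_3 = 0.1440.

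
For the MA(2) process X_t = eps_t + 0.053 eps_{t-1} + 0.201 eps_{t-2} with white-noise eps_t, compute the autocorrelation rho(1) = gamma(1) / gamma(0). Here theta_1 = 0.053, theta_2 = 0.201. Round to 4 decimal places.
\rho(1) = 0.0610

For an MA(q) process with theta_0 = 1, the autocovariance is
  gamma(k) = sigma^2 * sum_{i=0..q-k} theta_i * theta_{i+k},
and rho(k) = gamma(k) / gamma(0). Sigma^2 cancels.
  numerator   = (1)*(0.053) + (0.053)*(0.201) = 0.063653.
  denominator = (1)^2 + (0.053)^2 + (0.201)^2 = 1.04321.
  rho(1) = 0.063653 / 1.04321 = 0.0610.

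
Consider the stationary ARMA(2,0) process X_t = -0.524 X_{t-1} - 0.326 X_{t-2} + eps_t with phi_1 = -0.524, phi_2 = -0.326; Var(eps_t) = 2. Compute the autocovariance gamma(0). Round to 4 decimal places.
\gamma(0) = 2.6520

Multiply the model equation by X_{t-k} and take expectations. With theta_0 = psi_0 = 1 and psi_j the MA(infinity) weights, this gives
  gamma(k) - sum_i phi_i gamma(k-i) = c_k,
  c_k = sigma^2 * sum_{j=k..q} theta_j psi_{j-k}   (c_k = 0 for k > q),
using gamma(-m) = gamma(m).
Pure AR (q = 0): c_0 = sigma^2 = 2, c_k = 0 for k >= 1.
Equations for k = 0, 1, 2 (AR order 2, c_2 = 0):
  (E0) gamma(0) = phi_1 gamma(1) + phi_2 gamma(2) + c_0
  (E1) gamma(1) = phi_1 gamma(0) + phi_2 gamma(1) + c_1
  (E2) gamma(2) = phi_1 gamma(1) + phi_2 gamma(0)
From (E1): gamma(1) = A gamma(0) + B with
  A = phi_1 / (1 - phi_2) = -0.524 / 1.326 = -0.395173,   B = c_1 / (1 - phi_2) = 0 / 1.326 = 0.
Insert (E2) into (E0): gamma(0) (1 - phi_2^2) = phi_1 (1 + phi_2) gamma(1) + c_0.
  phi_1 (1 + phi_2) = (-0.524)(0.674) = -0.353176,   1 - phi_2^2 = 0.893724.
Replace gamma(1) by A gamma(0) + B and collect gamma(0):
  gamma(0) [0.893724 - (-0.353176)(-0.395173)] = c_0 = 2
  gamma(0) * 0.754158 = 2
  gamma(0) = 2 / 0.754158 = 2.651963.
Therefore gamma(0) = 2.6520 (to 4 decimal places).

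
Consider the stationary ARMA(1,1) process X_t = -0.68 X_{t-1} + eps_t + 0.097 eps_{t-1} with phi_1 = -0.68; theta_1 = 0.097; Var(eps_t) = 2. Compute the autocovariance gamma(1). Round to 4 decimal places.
\gamma(1) = -2.0258

Multiply the model equation by X_{t-k} and take expectations. With theta_0 = psi_0 = 1 and psi_j the MA(infinity) weights, this gives
  gamma(k) - sum_i phi_i gamma(k-i) = c_k,
  c_k = sigma^2 * sum_{j=k..q} theta_j psi_{j-k}   (c_k = 0 for k > q),
using gamma(-m) = gamma(m).
psi-weights needed (psi_j = theta_j + sum_i phi_i psi_{j-i}):
  psi_1 = theta_1 + phi_1 = 0.097 + (-0.68) = -0.583
Right-hand sides:
  c_0 = sigma^2 (1 + theta_1 psi_1) = 2 * (1 + (0.097)(-0.583)) = 2 * 0.943449 = 1.886898
  c_1 = sigma^2 theta_1 = 2 * (0.097) = 0.194
  c_2 = 0
Equations for k = 0 and k = 1 (AR order 1):
  gamma(0) = phi_1 gamma(1) + c_0
  gamma(1) = phi_1 gamma(0) + c_1
Substituting the second into the first: gamma(0) (1 - phi_1^2) = c_0 + phi_1 c_1, so
  gamma(0) = (c_0 + phi_1 c_1) / (1 - phi_1^2) = (1.886898 + (-0.68)(0.194)) / (1 - (-0.68)^2) = 1.754978 / 0.5376 = 3.264468.
  gamma(1) = phi_1 gamma(0) + c_1 = (-0.68)(3.264468) + (0.194) = -2.025838.
Therefore gamma(1) = -2.0258 (to 4 decimal places).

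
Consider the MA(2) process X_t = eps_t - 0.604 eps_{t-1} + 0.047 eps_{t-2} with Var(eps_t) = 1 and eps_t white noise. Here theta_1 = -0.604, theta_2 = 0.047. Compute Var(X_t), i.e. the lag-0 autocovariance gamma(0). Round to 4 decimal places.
\gamma(0) = 1.3670

For an MA(q) process X_t = eps_t + sum_i theta_i eps_{t-i} with
Var(eps_t) = sigma^2, the variance is
  gamma(0) = sigma^2 * (1 + sum_i theta_i^2).
  sum_i theta_i^2 = (-0.604)^2 + (0.047)^2 = 0.364816 + 0.002209 = 0.367025.
  gamma(0) = 1 * (1 + 0.367025) = 1 * 1.367025 = 1.367025, which rounds to 1.3670.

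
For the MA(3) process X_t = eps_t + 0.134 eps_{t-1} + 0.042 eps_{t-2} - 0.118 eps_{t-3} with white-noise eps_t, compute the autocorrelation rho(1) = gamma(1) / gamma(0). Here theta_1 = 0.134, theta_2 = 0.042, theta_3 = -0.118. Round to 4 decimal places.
\rho(1) = 0.1303

For an MA(q) process with theta_0 = 1, the autocovariance is
  gamma(k) = sigma^2 * sum_{i=0..q-k} theta_i * theta_{i+k},
and rho(k) = gamma(k) / gamma(0). Sigma^2 cancels.
  numerator   = (1)*(0.134) + (0.134)*(0.042) + (0.042)*(-0.118) = 0.134672.
  denominator = (1)^2 + (0.134)^2 + (0.042)^2 + (-0.118)^2 = 1.033644.
  rho(1) = 0.134672 / 1.033644 = 0.1303.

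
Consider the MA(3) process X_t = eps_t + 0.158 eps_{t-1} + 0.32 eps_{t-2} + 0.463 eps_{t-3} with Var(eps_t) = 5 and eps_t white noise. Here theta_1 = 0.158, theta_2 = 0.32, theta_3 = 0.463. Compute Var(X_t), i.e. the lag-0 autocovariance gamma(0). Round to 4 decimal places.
\gamma(0) = 6.7087

For an MA(q) process X_t = eps_t + sum_i theta_i eps_{t-i} with
Var(eps_t) = sigma^2, the variance is
  gamma(0) = sigma^2 * (1 + sum_i theta_i^2).
  sum_i theta_i^2 = (0.158)^2 + (0.32)^2 + (0.463)^2 = 0.024964 + 0.1024 + 0.214369 = 0.341733.
  gamma(0) = 5 * (1 + 0.341733) = 5 * 1.341733 = 6.708665, which rounds to 6.7087.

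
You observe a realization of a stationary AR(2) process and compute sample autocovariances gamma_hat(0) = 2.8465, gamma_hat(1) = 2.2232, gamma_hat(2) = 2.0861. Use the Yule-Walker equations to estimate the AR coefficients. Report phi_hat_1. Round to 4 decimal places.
\hat\phi_{1} = 0.5350

The Yule-Walker equations for an AR(p) process read, in matrix form,
  Gamma_p phi = r_p,   with   (Gamma_p)_{ij} = gamma(|i - j|),
                       (r_p)_i = gamma(i),   i,j = 1..p.
Substitute the sample gammas (Toeplitz matrix and right-hand side of size 2):
  Gamma_p = [[2.8465, 2.2232], [2.2232, 2.8465]]
  r_p     = [2.2232, 2.0861]
Written out:
  2.8465 phi_1 + 2.2232 phi_2 = 2.2232
  2.2232 phi_1 + 2.8465 phi_2 = 2.0861
Solve by Cramer's rule:
  det = gamma(0)^2 - gamma(1)^2 = (2.8465)^2 - (2.2232)^2 = 8.10256225 - 4.94261824 = 3.15994401
  phi_hat_1 = [gamma(1) gamma(0) - gamma(1) gamma(2)] / det = [(2.2232)(2.8465) - (2.2232)(2.0861)] / 3.15994401 = 1.69052128 / 3.15994401 = 0.535
  phi_hat_2 = [gamma(0) gamma(2) - gamma(1)^2] / det = [(2.8465)(2.0861) - (2.2232)^2] / 3.15994401 = 0.99546541 / 3.15994401 = 0.315
So phi_hat = [0.5350, 0.3150].
Therefore phi_hat_1 = 0.5350.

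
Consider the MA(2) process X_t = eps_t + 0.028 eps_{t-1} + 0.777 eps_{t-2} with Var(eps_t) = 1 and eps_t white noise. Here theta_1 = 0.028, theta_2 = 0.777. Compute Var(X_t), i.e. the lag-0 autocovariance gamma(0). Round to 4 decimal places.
\gamma(0) = 1.6045

For an MA(q) process X_t = eps_t + sum_i theta_i eps_{t-i} with
Var(eps_t) = sigma^2, the variance is
  gamma(0) = sigma^2 * (1 + sum_i theta_i^2).
  sum_i theta_i^2 = (0.028)^2 + (0.777)^2 = 0.000784 + 0.603729 = 0.604513.
  gamma(0) = 1 * (1 + 0.604513) = 1 * 1.604513 = 1.604513, which rounds to 1.6045.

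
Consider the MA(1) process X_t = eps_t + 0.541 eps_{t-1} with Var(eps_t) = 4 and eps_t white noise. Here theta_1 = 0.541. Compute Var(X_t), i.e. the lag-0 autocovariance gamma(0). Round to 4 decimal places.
\gamma(0) = 5.1707

For an MA(q) process X_t = eps_t + sum_i theta_i eps_{t-i} with
Var(eps_t) = sigma^2, the variance is
  gamma(0) = sigma^2 * (1 + sum_i theta_i^2).
  sum_i theta_i^2 = (0.541)^2 = 0.292681.
  gamma(0) = 4 * (1 + 0.292681) = 4 * 1.292681 = 5.170724, which rounds to 5.1707.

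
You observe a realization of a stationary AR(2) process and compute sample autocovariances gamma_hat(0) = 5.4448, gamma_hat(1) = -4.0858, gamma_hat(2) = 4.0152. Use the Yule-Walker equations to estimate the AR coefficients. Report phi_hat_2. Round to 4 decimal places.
\hat\phi_{2} = 0.3990

The Yule-Walker equations for an AR(p) process read, in matrix form,
  Gamma_p phi = r_p,   with   (Gamma_p)_{ij} = gamma(|i - j|),
                       (r_p)_i = gamma(i),   i,j = 1..p.
Substitute the sample gammas (Toeplitz matrix and right-hand side of size 2):
  Gamma_p = [[5.4448, -4.0858], [-4.0858, 5.4448]]
  r_p     = [-4.0858, 4.0152]
Written out:
  5.4448 phi_1 - 4.0858 phi_2 = -4.0858
  -4.0858 phi_1 + 5.4448 phi_2 = 4.0152
Solve by Cramer's rule:
  det = gamma(0)^2 - gamma(1)^2 = (5.4448)^2 - (-4.0858)^2 = 29.64584704 - 16.69376164 = 12.9520854
  phi_hat_1 = [gamma(1) gamma(0) - gamma(1) gamma(2)] / det = [(-4.0858)(5.4448) - (-4.0858)(4.0152)] / 12.9520854 = -5.84105968 / 12.9520854 = -0.451
  phi_hat_2 = [gamma(0) gamma(2) - gamma(1)^2] / det = [(5.4448)(4.0152) - (-4.0858)^2] / 12.9520854 = 5.16819932 / 12.9520854 = 0.399
So phi_hat = [-0.4510, 0.3990].
Therefore phi_hat_2 = 0.3990.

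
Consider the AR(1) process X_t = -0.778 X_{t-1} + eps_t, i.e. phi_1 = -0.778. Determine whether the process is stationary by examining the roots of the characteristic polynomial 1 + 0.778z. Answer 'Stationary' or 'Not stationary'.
\text{Stationary}

The AR(p) characteristic polynomial is P(z) = 1 + 0.778z.
Stationarity requires all roots to lie outside the unit circle, i.e. |z| > 1 for every root.
This is linear in z: 1 + (0.778) z = 0  =>  z = -1/(0.778) = -1.285347,  |z| = 1.285347.
Moduli of all roots: 1.2853.
All moduli strictly greater than 1? Yes.
Verdict: Stationary.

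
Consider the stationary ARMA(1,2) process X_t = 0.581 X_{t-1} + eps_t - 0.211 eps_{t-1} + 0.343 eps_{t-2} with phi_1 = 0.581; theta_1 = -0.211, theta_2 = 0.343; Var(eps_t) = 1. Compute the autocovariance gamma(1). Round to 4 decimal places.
\gamma(1) = 0.8495

Multiply the model equation by X_{t-k} and take expectations. With theta_0 = psi_0 = 1 and psi_j the MA(infinity) weights, this gives
  gamma(k) - sum_i phi_i gamma(k-i) = c_k,
  c_k = sigma^2 * sum_{j=k..q} theta_j psi_{j-k}   (c_k = 0 for k > q),
using gamma(-m) = gamma(m).
psi-weights needed (psi_j = theta_j + sum_i phi_i psi_{j-i}):
  psi_1 = theta_1 + phi_1 = -0.211 + (0.581) = 0.37
  psi_2 = theta_2 + phi_1 psi_1 = 0.343 + (0.581)(0.37) = 0.55797
Right-hand sides:
  c_0 = sigma^2 (1 + theta_1 psi_1 + theta_2 psi_2) = 1 * (1 + (-0.211)(0.37) + (0.343)(0.55797)) = 1 * 1.113314 = 1.113314
  c_1 = sigma^2 (theta_1 + theta_2 psi_1) = 1 * (-0.211 + (0.343)(0.37)) = -0.08409
  c_2 = sigma^2 theta_2 = 1 * (0.343) = 0.343
Equations for k = 0 and k = 1 (AR order 1):
  gamma(0) = phi_1 gamma(1) + c_0
  gamma(1) = phi_1 gamma(0) + c_1
Substituting the second into the first: gamma(0) (1 - phi_1^2) = c_0 + phi_1 c_1, so
  gamma(0) = (c_0 + phi_1 c_1) / (1 - phi_1^2) = (1.113314 + (0.581)(-0.08409)) / (1 - (0.581)^2) = 1.064457 / 0.662439 = 1.606876.
  gamma(1) = phi_1 gamma(0) + c_1 = (0.581)(1.606876) + (-0.08409) = 0.849505.
Therefore gamma(1) = 0.8495 (to 4 decimal places).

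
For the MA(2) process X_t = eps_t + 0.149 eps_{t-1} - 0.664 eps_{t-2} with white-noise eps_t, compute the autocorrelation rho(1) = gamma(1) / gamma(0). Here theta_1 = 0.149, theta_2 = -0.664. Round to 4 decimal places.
\rho(1) = 0.0342

For an MA(q) process with theta_0 = 1, the autocovariance is
  gamma(k) = sigma^2 * sum_{i=0..q-k} theta_i * theta_{i+k},
and rho(k) = gamma(k) / gamma(0). Sigma^2 cancels.
  numerator   = (1)*(0.149) + (0.149)*(-0.664) = 0.050064.
  denominator = (1)^2 + (0.149)^2 + (-0.664)^2 = 1.463097.
  rho(1) = 0.050064 / 1.463097 = 0.0342.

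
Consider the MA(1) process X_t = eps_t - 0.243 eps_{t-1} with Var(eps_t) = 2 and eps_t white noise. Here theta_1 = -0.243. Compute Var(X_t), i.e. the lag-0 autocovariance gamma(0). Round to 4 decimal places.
\gamma(0) = 2.1181

For an MA(q) process X_t = eps_t + sum_i theta_i eps_{t-i} with
Var(eps_t) = sigma^2, the variance is
  gamma(0) = sigma^2 * (1 + sum_i theta_i^2).
  sum_i theta_i^2 = (-0.243)^2 = 0.059049.
  gamma(0) = 2 * (1 + 0.059049) = 2 * 1.059049 = 2.118098, which rounds to 2.1181.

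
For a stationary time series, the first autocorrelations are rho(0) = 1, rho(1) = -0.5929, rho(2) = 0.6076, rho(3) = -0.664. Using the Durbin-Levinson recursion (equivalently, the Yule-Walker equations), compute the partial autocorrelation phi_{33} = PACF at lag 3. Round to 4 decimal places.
\phi_{33} = -0.3871

The PACF at lag k is phi_{kk}, the last component of the solution
to the Yule-Walker system G_k phi = r_k where
  (G_k)_{ij} = rho(|i - j|), (r_k)_i = rho(i), i,j = 1..k.
Equivalently, Durbin-Levinson gives phi_{kk} iteratively:
  phi_{11} = rho(1)
  phi_{kk} = [rho(k) - sum_{j=1..k-1} phi_{k-1,j} rho(k-j)]
            / [1 - sum_{j=1..k-1} phi_{k-1,j} rho(j)],
  phi_{k,j} = phi_{k-1,j} - phi_{kk} phi_{k-1,k-j},  j = 1..k-1.
Step k = 1:
  phi_11 = rho(1) = -0.5929.
Step k = 2:
  phi_22 = [rho(2) - phi_11 rho(1)] / [1 - phi_11 rho(1)] = [0.6076 - (-0.5929)(-0.5929)] / [1 - (-0.5929)(-0.5929)]
         = 0.25606959 / 0.64846959 = 0.394883.
  Update: phi_21 = phi_11 - phi_22 phi_11 = -0.5929 - (0.394883)(-0.5929) = -0.358774.
Step k = 3:
  phi_33 = [rho(3) - phi_21 rho(2) - phi_22 rho(1)] / [1 - phi_21 rho(1) - phi_22 rho(2)]
    numerator   = -0.664 - (-0.358774)(0.6076) - (0.394883)(-0.5929) = -0.21188288
    denominator = 1 - (-0.358774)(-0.5929) - (0.394883)(0.6076) = 0.54735207
  phi_33 = -0.21188288 / 0.54735207 = -0.3871.
Therefore phi_{33} = -0.3871.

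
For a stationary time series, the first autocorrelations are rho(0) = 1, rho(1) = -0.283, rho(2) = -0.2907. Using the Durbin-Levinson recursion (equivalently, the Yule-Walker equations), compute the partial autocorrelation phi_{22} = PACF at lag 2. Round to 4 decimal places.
\phi_{22} = -0.4031

The PACF at lag k is phi_{kk}, the last component of the solution
to the Yule-Walker system G_k phi = r_k where
  (G_k)_{ij} = rho(|i - j|), (r_k)_i = rho(i), i,j = 1..k.
Equivalently, Durbin-Levinson gives phi_{kk} iteratively:
  phi_{11} = rho(1)
  phi_{kk} = [rho(k) - sum_{j=1..k-1} phi_{k-1,j} rho(k-j)]
            / [1 - sum_{j=1..k-1} phi_{k-1,j} rho(j)],
  phi_{k,j} = phi_{k-1,j} - phi_{kk} phi_{k-1,k-j},  j = 1..k-1.
Step k = 1:
  phi_11 = rho(1) = -0.283.
Step k = 2:
  phi_22 = [rho(2) - phi_11 rho(1)] / [1 - phi_11 rho(1)] = [-0.2907 - (-0.283)(-0.283)] / [1 - (-0.283)(-0.283)]
         = -0.370789 / 0.919911 = -0.4031.
Therefore phi_{22} = -0.4031.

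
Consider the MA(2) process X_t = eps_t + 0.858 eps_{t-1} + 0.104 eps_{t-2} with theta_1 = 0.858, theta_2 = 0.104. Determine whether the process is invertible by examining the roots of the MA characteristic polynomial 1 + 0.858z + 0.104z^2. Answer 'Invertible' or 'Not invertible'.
\text{Invertible}

The MA(q) characteristic polynomial is P(z) = 1 + 0.858z + 0.104z^2.
Invertibility requires all roots to lie outside the unit circle, i.e. |z| > 1 for every root.
Set 1 + (0.858) z + (0.104) z^2 = 0, i.e. a z^2 + b z + c = 0 with a = 0.104, b = 0.858, c = 1.
Discriminant D = b^2 - 4ac = (0.858)^2 - 4*(0.104)*1 = 0.736164 - (0.416) = 0.320164.
D >= 0, so the roots are real: z = (-b +/- sqrt(D)) / (2a) = (-0.858 +/- 0.56583) / (0.208).
  z_1 = (-0.858 + 0.56583) / (0.208) = -1.4047,   |z_1| = 1.4047.
  z_2 = (-0.858 - 0.56583) / (0.208) = -6.8453,   |z_2| = 6.8453.
Moduli of all roots: 1.4047, 6.8453.
All moduli strictly greater than 1? Yes.
Verdict: Invertible.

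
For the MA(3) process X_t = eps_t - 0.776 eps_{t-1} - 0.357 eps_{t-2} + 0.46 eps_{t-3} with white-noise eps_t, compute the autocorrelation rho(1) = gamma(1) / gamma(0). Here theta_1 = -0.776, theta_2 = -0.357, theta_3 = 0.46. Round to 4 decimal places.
\rho(1) = -0.3416

For an MA(q) process with theta_0 = 1, the autocovariance is
  gamma(k) = sigma^2 * sum_{i=0..q-k} theta_i * theta_{i+k},
and rho(k) = gamma(k) / gamma(0). Sigma^2 cancels.
  numerator   = (1)*(-0.776) + (-0.776)*(-0.357) + (-0.357)*(0.46) = -0.663188.
  denominator = (1)^2 + (-0.776)^2 + (-0.357)^2 + (0.46)^2 = 1.941225.
  rho(1) = -0.663188 / 1.941225 = -0.3416.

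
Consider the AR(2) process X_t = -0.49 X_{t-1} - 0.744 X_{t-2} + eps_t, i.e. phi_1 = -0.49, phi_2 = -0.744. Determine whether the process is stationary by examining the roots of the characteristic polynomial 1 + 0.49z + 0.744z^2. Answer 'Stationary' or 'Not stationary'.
\text{Stationary}

The AR(p) characteristic polynomial is P(z) = 1 + 0.49z + 0.744z^2.
Stationarity requires all roots to lie outside the unit circle, i.e. |z| > 1 for every root.
Set 1 + (0.49) z + (0.744) z^2 = 0, i.e. a z^2 + b z + c = 0 with a = 0.744, b = 0.49, c = 1.
Discriminant D = b^2 - 4ac = (0.49)^2 - 4*(0.744)*1 = 0.2401 - (2.976) = -2.7359.
D < 0, so the roots are the complex-conjugate pair z = (-b +/- i sqrt(-D)) / (2a) = -0.3293 +/- 1.1116i.
For a conjugate pair |z|^2 = z * conj(z) = (product of roots) = c/a = 1/(0.744) = 1.344086, so |z| = sqrt(1.344086) = 1.1593 for both roots.
Moduli of all roots: 1.1593, 1.1593.
All moduli strictly greater than 1? Yes.
Verdict: Stationary.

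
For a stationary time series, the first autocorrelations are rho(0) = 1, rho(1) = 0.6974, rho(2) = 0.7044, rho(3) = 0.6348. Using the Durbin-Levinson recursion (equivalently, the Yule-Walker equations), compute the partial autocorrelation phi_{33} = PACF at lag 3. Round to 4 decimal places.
\phi_{33} = 0.1331

The PACF at lag k is phi_{kk}, the last component of the solution
to the Yule-Walker system G_k phi = r_k where
  (G_k)_{ij} = rho(|i - j|), (r_k)_i = rho(i), i,j = 1..k.
Equivalently, Durbin-Levinson gives phi_{kk} iteratively:
  phi_{11} = rho(1)
  phi_{kk} = [rho(k) - sum_{j=1..k-1} phi_{k-1,j} rho(k-j)]
            / [1 - sum_{j=1..k-1} phi_{k-1,j} rho(j)],
  phi_{k,j} = phi_{k-1,j} - phi_{kk} phi_{k-1,k-j},  j = 1..k-1.
Step k = 1:
  phi_11 = rho(1) = 0.6974.
Step k = 2:
  phi_22 = [rho(2) - phi_11 rho(1)] / [1 - phi_11 rho(1)] = [0.7044 - (0.6974)(0.6974)] / [1 - (0.6974)(0.6974)]
         = 0.21803324 / 0.51363324 = 0.424492.
  Update: phi_21 = phi_11 - phi_22 phi_11 = 0.6974 - (0.424492)(0.6974) = 0.401359.
Step k = 3:
  phi_33 = [rho(3) - phi_21 rho(2) - phi_22 rho(1)] / [1 - phi_21 rho(1) - phi_22 rho(2)]
    numerator   = 0.6348 - (0.401359)(0.7044) - (0.424492)(0.6974) = 0.05604179
    denominator = 1 - (0.401359)(0.6974) - (0.424492)(0.7044) = 0.42107986
  phi_33 = 0.05604179 / 0.42107986 = 0.1331.
Therefore phi_{33} = 0.1331.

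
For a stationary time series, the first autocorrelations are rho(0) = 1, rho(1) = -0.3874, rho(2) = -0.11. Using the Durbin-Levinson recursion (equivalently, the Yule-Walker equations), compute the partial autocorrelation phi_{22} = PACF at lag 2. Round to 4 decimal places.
\phi_{22} = -0.3060

The PACF at lag k is phi_{kk}, the last component of the solution
to the Yule-Walker system G_k phi = r_k where
  (G_k)_{ij} = rho(|i - j|), (r_k)_i = rho(i), i,j = 1..k.
Equivalently, Durbin-Levinson gives phi_{kk} iteratively:
  phi_{11} = rho(1)
  phi_{kk} = [rho(k) - sum_{j=1..k-1} phi_{k-1,j} rho(k-j)]
            / [1 - sum_{j=1..k-1} phi_{k-1,j} rho(j)],
  phi_{k,j} = phi_{k-1,j} - phi_{kk} phi_{k-1,k-j},  j = 1..k-1.
Step k = 1:
  phi_11 = rho(1) = -0.3874.
Step k = 2:
  phi_22 = [rho(2) - phi_11 rho(1)] / [1 - phi_11 rho(1)] = [-0.11 - (-0.3874)(-0.3874)] / [1 - (-0.3874)(-0.3874)]
         = -0.26007876 / 0.84992124 = -0.306.
Therefore phi_{22} = -0.3060.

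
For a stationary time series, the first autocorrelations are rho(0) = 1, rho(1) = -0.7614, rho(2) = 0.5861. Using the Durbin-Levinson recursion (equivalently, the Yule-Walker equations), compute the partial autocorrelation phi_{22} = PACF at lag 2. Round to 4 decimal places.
\phi_{22} = 0.0152

The PACF at lag k is phi_{kk}, the last component of the solution
to the Yule-Walker system G_k phi = r_k where
  (G_k)_{ij} = rho(|i - j|), (r_k)_i = rho(i), i,j = 1..k.
Equivalently, Durbin-Levinson gives phi_{kk} iteratively:
  phi_{11} = rho(1)
  phi_{kk} = [rho(k) - sum_{j=1..k-1} phi_{k-1,j} rho(k-j)]
            / [1 - sum_{j=1..k-1} phi_{k-1,j} rho(j)],
  phi_{k,j} = phi_{k-1,j} - phi_{kk} phi_{k-1,k-j},  j = 1..k-1.
Step k = 1:
  phi_11 = rho(1) = -0.7614.
Step k = 2:
  phi_22 = [rho(2) - phi_11 rho(1)] / [1 - phi_11 rho(1)] = [0.5861 - (-0.7614)(-0.7614)] / [1 - (-0.7614)(-0.7614)]
         = 0.00637004 / 0.42027004 = 0.0152.
Therefore phi_{22} = 0.0152.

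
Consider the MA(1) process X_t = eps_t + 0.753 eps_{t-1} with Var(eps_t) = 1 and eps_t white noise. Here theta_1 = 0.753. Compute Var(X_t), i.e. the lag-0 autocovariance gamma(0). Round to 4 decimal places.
\gamma(0) = 1.5670

For an MA(q) process X_t = eps_t + sum_i theta_i eps_{t-i} with
Var(eps_t) = sigma^2, the variance is
  gamma(0) = sigma^2 * (1 + sum_i theta_i^2).
  sum_i theta_i^2 = (0.753)^2 = 0.567009.
  gamma(0) = 1 * (1 + 0.567009) = 1 * 1.567009 = 1.567009, which rounds to 1.5670.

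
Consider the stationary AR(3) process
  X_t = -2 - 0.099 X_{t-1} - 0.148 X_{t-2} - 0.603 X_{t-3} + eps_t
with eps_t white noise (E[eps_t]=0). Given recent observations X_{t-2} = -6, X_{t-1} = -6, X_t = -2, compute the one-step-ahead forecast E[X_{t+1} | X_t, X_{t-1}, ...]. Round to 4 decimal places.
E[X_{t+1} \mid \mathcal F_t] = 2.7040

For an AR(p) model X_t = c + sum_i phi_i X_{t-i} + eps_t, the
one-step-ahead conditional mean is
  E[X_{t+1} | X_t, ...] = c + sum_i phi_i X_{t+1-i}.
Substitute known values:
  E[X_{t+1} | ...] = -2 + (-0.099) * (-2) + (-0.148) * (-6) + (-0.603) * (-6)
                   = 2.7040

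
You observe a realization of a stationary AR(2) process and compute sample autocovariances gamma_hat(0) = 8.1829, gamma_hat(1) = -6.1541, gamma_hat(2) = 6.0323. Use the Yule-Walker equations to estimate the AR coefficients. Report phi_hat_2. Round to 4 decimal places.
\hat\phi_{2} = 0.3950

The Yule-Walker equations for an AR(p) process read, in matrix form,
  Gamma_p phi = r_p,   with   (Gamma_p)_{ij} = gamma(|i - j|),
                       (r_p)_i = gamma(i),   i,j = 1..p.
Substitute the sample gammas (Toeplitz matrix and right-hand side of size 2):
  Gamma_p = [[8.1829, -6.1541], [-6.1541, 8.1829]]
  r_p     = [-6.1541, 6.0323]
Written out:
  8.1829 phi_1 - 6.1541 phi_2 = -6.1541
  -6.1541 phi_1 + 8.1829 phi_2 = 6.0323
Solve by Cramer's rule:
  det = gamma(0)^2 - gamma(1)^2 = (8.1829)^2 - (-6.1541)^2 = 66.95985241 - 37.87294681 = 29.0869056
  phi_hat_1 = [gamma(1) gamma(0) - gamma(1) gamma(2)] / det = [(-6.1541)(8.1829) - (-6.1541)(6.0323)] / 29.0869056 = -13.23500746 / 29.0869056 = -0.455
  phi_hat_2 = [gamma(0) gamma(2) - gamma(1)^2] / det = [(8.1829)(6.0323) - (-6.1541)^2] / 29.0869056 = 11.48876086 / 29.0869056 = 0.395
So phi_hat = [-0.4550, 0.3950].
Therefore phi_hat_2 = 0.3950.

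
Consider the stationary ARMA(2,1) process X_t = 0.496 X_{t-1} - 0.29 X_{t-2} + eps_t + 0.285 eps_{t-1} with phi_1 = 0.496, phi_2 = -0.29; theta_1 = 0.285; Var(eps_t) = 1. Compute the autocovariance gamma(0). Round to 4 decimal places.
\gamma(0) = 1.6661

Multiply the model equation by X_{t-k} and take expectations. With theta_0 = psi_0 = 1 and psi_j the MA(infinity) weights, this gives
  gamma(k) - sum_i phi_i gamma(k-i) = c_k,
  c_k = sigma^2 * sum_{j=k..q} theta_j psi_{j-k}   (c_k = 0 for k > q),
using gamma(-m) = gamma(m).
psi-weights needed (psi_j = theta_j + sum_i phi_i psi_{j-i}):
  psi_1 = theta_1 + phi_1 = 0.285 + (0.496) = 0.781
Right-hand sides:
  c_0 = sigma^2 (1 + theta_1 psi_1) = 1 * (1 + (0.285)(0.781)) = 1 * 1.222585 = 1.222585
  c_1 = sigma^2 theta_1 = 1 * (0.285) = 0.285
  c_2 = 0
Equations for k = 0, 1, 2 (AR order 2, c_2 = 0):
  (E0) gamma(0) = phi_1 gamma(1) + phi_2 gamma(2) + c_0
  (E1) gamma(1) = phi_1 gamma(0) + phi_2 gamma(1) + c_1
  (E2) gamma(2) = phi_1 gamma(1) + phi_2 gamma(0)
From (E1): gamma(1) = A gamma(0) + B with
  A = phi_1 / (1 - phi_2) = 0.496 / 1.29 = 0.384496,   B = c_1 / (1 - phi_2) = 0.285 / 1.29 = 0.22093.
Insert (E2) into (E0): gamma(0) (1 - phi_2^2) = phi_1 (1 + phi_2) gamma(1) + c_0.
  phi_1 (1 + phi_2) = (0.496)(0.71) = 0.35216,   1 - phi_2^2 = 0.9159.
Replace gamma(1) by A gamma(0) + B and collect gamma(0):
  gamma(0) [0.9159 - (0.35216)(0.384496)] = (0.35216)(0.22093) + 1.222585
  gamma(0) * 0.780496 = 1.300388
  gamma(0) = 1.300388 / 0.780496 = 1.666105.
Therefore gamma(0) = 1.6661 (to 4 decimal places).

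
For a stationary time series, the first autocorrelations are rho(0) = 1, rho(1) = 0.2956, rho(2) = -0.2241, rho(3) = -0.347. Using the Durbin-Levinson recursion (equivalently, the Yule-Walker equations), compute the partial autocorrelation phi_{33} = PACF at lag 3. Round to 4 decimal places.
\phi_{33} = -0.1950

The PACF at lag k is phi_{kk}, the last component of the solution
to the Yule-Walker system G_k phi = r_k where
  (G_k)_{ij} = rho(|i - j|), (r_k)_i = rho(i), i,j = 1..k.
Equivalently, Durbin-Levinson gives phi_{kk} iteratively:
  phi_{11} = rho(1)
  phi_{kk} = [rho(k) - sum_{j=1..k-1} phi_{k-1,j} rho(k-j)]
            / [1 - sum_{j=1..k-1} phi_{k-1,j} rho(j)],
  phi_{k,j} = phi_{k-1,j} - phi_{kk} phi_{k-1,k-j},  j = 1..k-1.
Step k = 1:
  phi_11 = rho(1) = 0.2956.
Step k = 2:
  phi_22 = [rho(2) - phi_11 rho(1)] / [1 - phi_11 rho(1)] = [-0.2241 - (0.2956)(0.2956)] / [1 - (0.2956)(0.2956)]
         = -0.31147936 / 0.91262064 = -0.341302.
  Update: phi_21 = phi_11 - phi_22 phi_11 = 0.2956 - (-0.341302)(0.2956) = 0.396489.
Step k = 3:
  phi_33 = [rho(3) - phi_21 rho(2) - phi_22 rho(1)] / [1 - phi_21 rho(1) - phi_22 rho(2)]
    numerator   = -0.347 - (0.396489)(-0.2241) - (-0.341302)(0.2956) = -0.15725793
    denominator = 1 - (0.396489)(0.2956) - (-0.341302)(-0.2241) = 0.80631207
  phi_33 = -0.15725793 / 0.80631207 = -0.195.
Therefore phi_{33} = -0.1950.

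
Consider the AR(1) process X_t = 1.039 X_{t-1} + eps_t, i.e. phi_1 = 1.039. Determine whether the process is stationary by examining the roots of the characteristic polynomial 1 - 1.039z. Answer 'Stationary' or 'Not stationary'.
\text{Not stationary}

The AR(p) characteristic polynomial is P(z) = 1 - 1.039z.
Stationarity requires all roots to lie outside the unit circle, i.e. |z| > 1 for every root.
This is linear in z: 1 + (-1.039) z = 0  =>  z = -1/(-1.039) = 0.962464,  |z| = 0.962464.
Moduli of all roots: 0.9625.
All moduli strictly greater than 1? No.
Verdict: Not stationary.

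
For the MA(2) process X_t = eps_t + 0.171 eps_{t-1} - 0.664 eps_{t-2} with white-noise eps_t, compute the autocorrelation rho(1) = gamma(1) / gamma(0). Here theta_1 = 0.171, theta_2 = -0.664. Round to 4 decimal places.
\rho(1) = 0.0391

For an MA(q) process with theta_0 = 1, the autocovariance is
  gamma(k) = sigma^2 * sum_{i=0..q-k} theta_i * theta_{i+k},
and rho(k) = gamma(k) / gamma(0). Sigma^2 cancels.
  numerator   = (1)*(0.171) + (0.171)*(-0.664) = 0.057456.
  denominator = (1)^2 + (0.171)^2 + (-0.664)^2 = 1.470137.
  rho(1) = 0.057456 / 1.470137 = 0.0391.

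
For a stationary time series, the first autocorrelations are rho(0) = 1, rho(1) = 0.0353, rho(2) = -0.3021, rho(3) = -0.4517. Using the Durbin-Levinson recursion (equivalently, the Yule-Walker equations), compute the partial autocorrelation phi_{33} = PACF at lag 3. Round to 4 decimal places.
\phi_{33} = -0.4711

The PACF at lag k is phi_{kk}, the last component of the solution
to the Yule-Walker system G_k phi = r_k where
  (G_k)_{ij} = rho(|i - j|), (r_k)_i = rho(i), i,j = 1..k.
Equivalently, Durbin-Levinson gives phi_{kk} iteratively:
  phi_{11} = rho(1)
  phi_{kk} = [rho(k) - sum_{j=1..k-1} phi_{k-1,j} rho(k-j)]
            / [1 - sum_{j=1..k-1} phi_{k-1,j} rho(j)],
  phi_{k,j} = phi_{k-1,j} - phi_{kk} phi_{k-1,k-j},  j = 1..k-1.
Step k = 1:
  phi_11 = rho(1) = 0.0353.
Step k = 2:
  phi_22 = [rho(2) - phi_11 rho(1)] / [1 - phi_11 rho(1)] = [-0.3021 - (0.0353)(0.0353)] / [1 - (0.0353)(0.0353)]
         = -0.30334609 / 0.99875391 = -0.303725.
  Update: phi_21 = phi_11 - phi_22 phi_11 = 0.0353 - (-0.303725)(0.0353) = 0.046021.
Step k = 3:
  phi_33 = [rho(3) - phi_21 rho(2) - phi_22 rho(1)] / [1 - phi_21 rho(1) - phi_22 rho(2)]
    numerator   = -0.4517 - (0.046021)(-0.3021) - (-0.303725)(0.0353) = -0.42707543
    denominator = 1 - (0.046021)(0.0353) - (-0.303725)(-0.3021) = 0.90662025
  phi_33 = -0.42707543 / 0.90662025 = -0.4711.
Therefore phi_{33} = -0.4711.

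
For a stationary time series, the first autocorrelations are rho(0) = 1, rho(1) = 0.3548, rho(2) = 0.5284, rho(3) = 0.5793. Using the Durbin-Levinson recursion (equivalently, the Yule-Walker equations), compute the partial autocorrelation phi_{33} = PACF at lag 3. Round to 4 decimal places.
\phi_{33} = 0.4570

The PACF at lag k is phi_{kk}, the last component of the solution
to the Yule-Walker system G_k phi = r_k where
  (G_k)_{ij} = rho(|i - j|), (r_k)_i = rho(i), i,j = 1..k.
Equivalently, Durbin-Levinson gives phi_{kk} iteratively:
  phi_{11} = rho(1)
  phi_{kk} = [rho(k) - sum_{j=1..k-1} phi_{k-1,j} rho(k-j)]
            / [1 - sum_{j=1..k-1} phi_{k-1,j} rho(j)],
  phi_{k,j} = phi_{k-1,j} - phi_{kk} phi_{k-1,k-j},  j = 1..k-1.
Step k = 1:
  phi_11 = rho(1) = 0.3548.
Step k = 2:
  phi_22 = [rho(2) - phi_11 rho(1)] / [1 - phi_11 rho(1)] = [0.5284 - (0.3548)(0.3548)] / [1 - (0.3548)(0.3548)]
         = 0.40251696 / 0.87411696 = 0.460484.
  Update: phi_21 = phi_11 - phi_22 phi_11 = 0.3548 - (0.460484)(0.3548) = 0.19142.
Step k = 3:
  phi_33 = [rho(3) - phi_21 rho(2) - phi_22 rho(1)] / [1 - phi_21 rho(1) - phi_22 rho(2)]
    numerator   = 0.5793 - (0.19142)(0.5284) - (0.460484)(0.3548) = 0.31477379
    denominator = 1 - (0.19142)(0.3548) - (0.460484)(0.5284) = 0.6887643
  phi_33 = 0.31477379 / 0.6887643 = 0.457.
Therefore phi_{33} = 0.4570.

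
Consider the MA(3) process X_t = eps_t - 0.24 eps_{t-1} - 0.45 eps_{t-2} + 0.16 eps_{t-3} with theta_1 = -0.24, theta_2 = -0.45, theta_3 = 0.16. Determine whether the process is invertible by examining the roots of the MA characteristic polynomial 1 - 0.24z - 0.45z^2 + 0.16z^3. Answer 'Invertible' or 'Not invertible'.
\text{Invertible}

The MA(q) characteristic polynomial is P(z) = 1 - 0.24z - 0.45z^2 + 0.16z^3.
Invertibility requires all roots to lie outside the unit circle, i.e. |z| > 1 for every root.
Degree 3: look for a simple real root z0 first, then factor out (1 - z/z0) and solve the remaining quadratic.
Testing z0 = 2: P(2) = 1 + (-0.24)(2) + (-0.45)(2)^2 + (0.16)(2)^3
  = 1 + (-0.48) + (-1.8) + (1.28) = 0.  So z_0 = 2 is a root, |z_0| = 2.
Divide out the factor (1 - 0.5 z) = (1 - z/z0) (since 1/z0 = 0.5):
  P(z) = (1 - 0.5 z)(1 + (0.26) z + (-0.32) z^2)
  [check: z-coef 0.26 - (0.5) = -0.24; z^2-coef -0.32 - (0.5)(0.26) = -0.45; z^3-coef -(0.5)(-0.32) = 0.16.]
Remaining roots from the quadratic factor 1 + (0.26) z + (-0.32) z^2:
  Set 1 + (0.26) z + (-0.32) z^2 = 0, i.e. a z^2 + b z + c = 0 with a = -0.32, b = 0.26, c = 1.
  Discriminant D = b^2 - 4ac = (0.26)^2 - 4*(-0.32)*1 = 0.0676 - (-1.28) = 1.3476.
  D >= 0, so the roots are real: z = (-b +/- sqrt(D)) / (2a) = (-0.26 +/- 1.160862) / (-0.64).
    z_1 = (-0.26 + 1.160862) / (-0.64) = -1.4076,   |z_1| = 1.4076.
    z_2 = (-0.26 - 1.160862) / (-0.64) = 2.2201,   |z_2| = 2.2201.
Moduli of all roots: 2.0000, 1.4076, 2.2201.
All moduli strictly greater than 1? Yes.
Verdict: Invertible.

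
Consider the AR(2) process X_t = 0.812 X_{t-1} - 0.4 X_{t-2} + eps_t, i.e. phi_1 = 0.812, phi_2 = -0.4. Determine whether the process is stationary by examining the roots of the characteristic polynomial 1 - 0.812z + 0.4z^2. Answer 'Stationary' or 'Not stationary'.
\text{Stationary}

The AR(p) characteristic polynomial is P(z) = 1 - 0.812z + 0.4z^2.
Stationarity requires all roots to lie outside the unit circle, i.e. |z| > 1 for every root.
Set 1 + (-0.812) z + (0.4) z^2 = 0, i.e. a z^2 + b z + c = 0 with a = 0.4, b = -0.812, c = 1.
Discriminant D = b^2 - 4ac = (-0.812)^2 - 4*(0.4)*1 = 0.659344 - (1.6) = -0.940656.
D < 0, so the roots are the complex-conjugate pair z = (-b +/- i sqrt(-D)) / (2a) = 1.015 +/- 1.2123i.
For a conjugate pair |z|^2 = z * conj(z) = (product of roots) = c/a = 1/(0.4) = 2.5, so |z| = sqrt(2.5) = 1.5811 for both roots.
Moduli of all roots: 1.5811, 1.5811.
All moduli strictly greater than 1? Yes.
Verdict: Stationary.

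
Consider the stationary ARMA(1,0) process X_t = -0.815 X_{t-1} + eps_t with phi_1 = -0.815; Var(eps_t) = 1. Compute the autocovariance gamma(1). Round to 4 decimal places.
\gamma(1) = -2.4272

Multiply the model equation by X_{t-k} and take expectations. With theta_0 = psi_0 = 1 and psi_j the MA(infinity) weights, this gives
  gamma(k) - sum_i phi_i gamma(k-i) = c_k,
  c_k = sigma^2 * sum_{j=k..q} theta_j psi_{j-k}   (c_k = 0 for k > q),
using gamma(-m) = gamma(m).
Pure AR (q = 0): c_0 = sigma^2 = 1, c_k = 0 for k >= 1.
Equations for k = 0 and k = 1 (AR order 1):
  gamma(0) = phi_1 gamma(1) + c_0
  gamma(1) = phi_1 gamma(0) + c_1
Substituting the second into the first: gamma(0) (1 - phi_1^2) = c_0 + phi_1 c_1, so
  gamma(0) = c_0 / (1 - phi_1^2) = 1 / (1 - (-0.815)^2) = 1 / 0.335775 = 2.978185.
  gamma(1) = phi_1 gamma(0) = (-0.815)(2.978185) = -2.427221.
Therefore gamma(1) = -2.4272 (to 4 decimal places).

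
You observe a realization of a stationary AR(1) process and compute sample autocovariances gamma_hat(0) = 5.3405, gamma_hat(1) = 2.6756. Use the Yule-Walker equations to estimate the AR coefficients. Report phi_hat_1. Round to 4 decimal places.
\hat\phi_{1} = 0.5010

The Yule-Walker equations for an AR(p) process read, in matrix form,
  Gamma_p phi = r_p,   with   (Gamma_p)_{ij} = gamma(|i - j|),
                       (r_p)_i = gamma(i),   i,j = 1..p.
Substitute the sample gammas (Toeplitz matrix and right-hand side of size 1):
  Gamma_p = [[5.3405]]
  r_p     = [2.6756]
With p = 1 this is the single equation gamma(0) phi_1 = gamma(1):
  phi_hat_1 = gamma(1) / gamma(0) = 2.6756 / 5.3405 = 0.5010.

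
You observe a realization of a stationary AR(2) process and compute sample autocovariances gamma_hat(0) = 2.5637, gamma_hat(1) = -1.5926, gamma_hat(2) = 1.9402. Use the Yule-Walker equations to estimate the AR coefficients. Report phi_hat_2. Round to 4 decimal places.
\hat\phi_{2} = 0.6040

The Yule-Walker equations for an AR(p) process read, in matrix form,
  Gamma_p phi = r_p,   with   (Gamma_p)_{ij} = gamma(|i - j|),
                       (r_p)_i = gamma(i),   i,j = 1..p.
Substitute the sample gammas (Toeplitz matrix and right-hand side of size 2):
  Gamma_p = [[2.5637, -1.5926], [-1.5926, 2.5637]]
  r_p     = [-1.5926, 1.9402]
Written out:
  2.5637 phi_1 - 1.5926 phi_2 = -1.5926
  -1.5926 phi_1 + 2.5637 phi_2 = 1.9402
Solve by Cramer's rule:
  det = gamma(0)^2 - gamma(1)^2 = (2.5637)^2 - (-1.5926)^2 = 6.57255769 - 2.53637476 = 4.03618293
  phi_hat_1 = [gamma(1) gamma(0) - gamma(1) gamma(2)] / det = [(-1.5926)(2.5637) - (-1.5926)(1.9402)] / 4.03618293 = -0.9929861 / 4.03618293 = -0.246
  phi_hat_2 = [gamma(0) gamma(2) - gamma(1)^2] / det = [(2.5637)(1.9402) - (-1.5926)^2] / 4.03618293 = 2.43771598 / 4.03618293 = 0.604
So phi_hat = [-0.2460, 0.6040].
Therefore phi_hat_2 = 0.6040.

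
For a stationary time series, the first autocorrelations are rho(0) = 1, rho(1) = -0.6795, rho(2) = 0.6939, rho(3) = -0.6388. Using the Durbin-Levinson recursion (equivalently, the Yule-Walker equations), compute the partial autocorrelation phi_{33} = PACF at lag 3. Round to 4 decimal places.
\phi_{33} = -0.1771

The PACF at lag k is phi_{kk}, the last component of the solution
to the Yule-Walker system G_k phi = r_k where
  (G_k)_{ij} = rho(|i - j|), (r_k)_i = rho(i), i,j = 1..k.
Equivalently, Durbin-Levinson gives phi_{kk} iteratively:
  phi_{11} = rho(1)
  phi_{kk} = [rho(k) - sum_{j=1..k-1} phi_{k-1,j} rho(k-j)]
            / [1 - sum_{j=1..k-1} phi_{k-1,j} rho(j)],
  phi_{k,j} = phi_{k-1,j} - phi_{kk} phi_{k-1,k-j},  j = 1..k-1.
Step k = 1:
  phi_11 = rho(1) = -0.6795.
Step k = 2:
  phi_22 = [rho(2) - phi_11 rho(1)] / [1 - phi_11 rho(1)] = [0.6939 - (-0.6795)(-0.6795)] / [1 - (-0.6795)(-0.6795)]
         = 0.23217975 / 0.53827975 = 0.431337.
  Update: phi_21 = phi_11 - phi_22 phi_11 = -0.6795 - (0.431337)(-0.6795) = -0.386407.
Step k = 3:
  phi_33 = [rho(3) - phi_21 rho(2) - phi_22 rho(1)] / [1 - phi_21 rho(1) - phi_22 rho(2)]
    numerator   = -0.6388 - (-0.386407)(0.6939) - (0.431337)(-0.6795) = -0.07757912
    denominator = 1 - (-0.386407)(-0.6795) - (0.431337)(0.6939) = 0.43813213
  phi_33 = -0.07757912 / 0.43813213 = -0.1771.
Therefore phi_{33} = -0.1771.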